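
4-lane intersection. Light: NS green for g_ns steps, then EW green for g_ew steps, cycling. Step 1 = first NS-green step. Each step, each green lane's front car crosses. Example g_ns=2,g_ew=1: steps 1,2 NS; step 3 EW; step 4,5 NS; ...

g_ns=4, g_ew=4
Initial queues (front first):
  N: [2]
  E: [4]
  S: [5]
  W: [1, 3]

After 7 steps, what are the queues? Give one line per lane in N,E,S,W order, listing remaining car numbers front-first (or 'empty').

Step 1 [NS]: N:car2-GO,E:wait,S:car5-GO,W:wait | queues: N=0 E=1 S=0 W=2
Step 2 [NS]: N:empty,E:wait,S:empty,W:wait | queues: N=0 E=1 S=0 W=2
Step 3 [NS]: N:empty,E:wait,S:empty,W:wait | queues: N=0 E=1 S=0 W=2
Step 4 [NS]: N:empty,E:wait,S:empty,W:wait | queues: N=0 E=1 S=0 W=2
Step 5 [EW]: N:wait,E:car4-GO,S:wait,W:car1-GO | queues: N=0 E=0 S=0 W=1
Step 6 [EW]: N:wait,E:empty,S:wait,W:car3-GO | queues: N=0 E=0 S=0 W=0

N: empty
E: empty
S: empty
W: empty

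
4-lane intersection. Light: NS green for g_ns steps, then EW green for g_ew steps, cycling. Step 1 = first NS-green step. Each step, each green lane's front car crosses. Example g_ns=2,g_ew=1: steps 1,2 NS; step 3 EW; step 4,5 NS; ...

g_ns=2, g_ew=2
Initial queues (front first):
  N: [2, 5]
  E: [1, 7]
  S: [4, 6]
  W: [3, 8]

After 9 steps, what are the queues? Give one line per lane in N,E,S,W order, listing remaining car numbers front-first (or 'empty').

Step 1 [NS]: N:car2-GO,E:wait,S:car4-GO,W:wait | queues: N=1 E=2 S=1 W=2
Step 2 [NS]: N:car5-GO,E:wait,S:car6-GO,W:wait | queues: N=0 E=2 S=0 W=2
Step 3 [EW]: N:wait,E:car1-GO,S:wait,W:car3-GO | queues: N=0 E=1 S=0 W=1
Step 4 [EW]: N:wait,E:car7-GO,S:wait,W:car8-GO | queues: N=0 E=0 S=0 W=0

N: empty
E: empty
S: empty
W: empty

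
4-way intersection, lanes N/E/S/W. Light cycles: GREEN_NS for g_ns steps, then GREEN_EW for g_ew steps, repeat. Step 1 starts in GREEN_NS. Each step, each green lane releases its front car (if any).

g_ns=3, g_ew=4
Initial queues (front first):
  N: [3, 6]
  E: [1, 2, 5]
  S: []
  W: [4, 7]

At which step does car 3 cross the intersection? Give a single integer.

Step 1 [NS]: N:car3-GO,E:wait,S:empty,W:wait | queues: N=1 E=3 S=0 W=2
Step 2 [NS]: N:car6-GO,E:wait,S:empty,W:wait | queues: N=0 E=3 S=0 W=2
Step 3 [NS]: N:empty,E:wait,S:empty,W:wait | queues: N=0 E=3 S=0 W=2
Step 4 [EW]: N:wait,E:car1-GO,S:wait,W:car4-GO | queues: N=0 E=2 S=0 W=1
Step 5 [EW]: N:wait,E:car2-GO,S:wait,W:car7-GO | queues: N=0 E=1 S=0 W=0
Step 6 [EW]: N:wait,E:car5-GO,S:wait,W:empty | queues: N=0 E=0 S=0 W=0
Car 3 crosses at step 1

1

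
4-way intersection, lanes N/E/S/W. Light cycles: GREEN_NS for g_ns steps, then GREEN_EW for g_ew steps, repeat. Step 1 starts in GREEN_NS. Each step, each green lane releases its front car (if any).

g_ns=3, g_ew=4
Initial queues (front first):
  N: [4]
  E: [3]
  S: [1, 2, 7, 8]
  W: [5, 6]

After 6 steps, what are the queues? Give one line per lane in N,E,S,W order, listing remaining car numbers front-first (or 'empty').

Step 1 [NS]: N:car4-GO,E:wait,S:car1-GO,W:wait | queues: N=0 E=1 S=3 W=2
Step 2 [NS]: N:empty,E:wait,S:car2-GO,W:wait | queues: N=0 E=1 S=2 W=2
Step 3 [NS]: N:empty,E:wait,S:car7-GO,W:wait | queues: N=0 E=1 S=1 W=2
Step 4 [EW]: N:wait,E:car3-GO,S:wait,W:car5-GO | queues: N=0 E=0 S=1 W=1
Step 5 [EW]: N:wait,E:empty,S:wait,W:car6-GO | queues: N=0 E=0 S=1 W=0
Step 6 [EW]: N:wait,E:empty,S:wait,W:empty | queues: N=0 E=0 S=1 W=0

N: empty
E: empty
S: 8
W: empty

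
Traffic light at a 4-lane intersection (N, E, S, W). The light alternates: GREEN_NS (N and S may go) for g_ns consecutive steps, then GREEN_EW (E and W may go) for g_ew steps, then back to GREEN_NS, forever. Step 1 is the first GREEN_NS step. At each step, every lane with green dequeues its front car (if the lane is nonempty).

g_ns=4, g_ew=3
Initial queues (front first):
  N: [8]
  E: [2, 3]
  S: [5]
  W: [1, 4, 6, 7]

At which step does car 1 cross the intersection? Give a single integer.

Step 1 [NS]: N:car8-GO,E:wait,S:car5-GO,W:wait | queues: N=0 E=2 S=0 W=4
Step 2 [NS]: N:empty,E:wait,S:empty,W:wait | queues: N=0 E=2 S=0 W=4
Step 3 [NS]: N:empty,E:wait,S:empty,W:wait | queues: N=0 E=2 S=0 W=4
Step 4 [NS]: N:empty,E:wait,S:empty,W:wait | queues: N=0 E=2 S=0 W=4
Step 5 [EW]: N:wait,E:car2-GO,S:wait,W:car1-GO | queues: N=0 E=1 S=0 W=3
Step 6 [EW]: N:wait,E:car3-GO,S:wait,W:car4-GO | queues: N=0 E=0 S=0 W=2
Step 7 [EW]: N:wait,E:empty,S:wait,W:car6-GO | queues: N=0 E=0 S=0 W=1
Step 8 [NS]: N:empty,E:wait,S:empty,W:wait | queues: N=0 E=0 S=0 W=1
Step 9 [NS]: N:empty,E:wait,S:empty,W:wait | queues: N=0 E=0 S=0 W=1
Step 10 [NS]: N:empty,E:wait,S:empty,W:wait | queues: N=0 E=0 S=0 W=1
Step 11 [NS]: N:empty,E:wait,S:empty,W:wait | queues: N=0 E=0 S=0 W=1
Step 12 [EW]: N:wait,E:empty,S:wait,W:car7-GO | queues: N=0 E=0 S=0 W=0
Car 1 crosses at step 5

5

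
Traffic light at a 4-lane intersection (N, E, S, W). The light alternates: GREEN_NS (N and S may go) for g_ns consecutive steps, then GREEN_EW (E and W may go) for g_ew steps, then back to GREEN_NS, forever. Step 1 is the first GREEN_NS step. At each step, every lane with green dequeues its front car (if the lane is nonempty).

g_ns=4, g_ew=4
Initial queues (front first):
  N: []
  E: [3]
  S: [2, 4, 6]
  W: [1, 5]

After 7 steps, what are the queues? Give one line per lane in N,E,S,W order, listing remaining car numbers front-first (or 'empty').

Step 1 [NS]: N:empty,E:wait,S:car2-GO,W:wait | queues: N=0 E=1 S=2 W=2
Step 2 [NS]: N:empty,E:wait,S:car4-GO,W:wait | queues: N=0 E=1 S=1 W=2
Step 3 [NS]: N:empty,E:wait,S:car6-GO,W:wait | queues: N=0 E=1 S=0 W=2
Step 4 [NS]: N:empty,E:wait,S:empty,W:wait | queues: N=0 E=1 S=0 W=2
Step 5 [EW]: N:wait,E:car3-GO,S:wait,W:car1-GO | queues: N=0 E=0 S=0 W=1
Step 6 [EW]: N:wait,E:empty,S:wait,W:car5-GO | queues: N=0 E=0 S=0 W=0

N: empty
E: empty
S: empty
W: empty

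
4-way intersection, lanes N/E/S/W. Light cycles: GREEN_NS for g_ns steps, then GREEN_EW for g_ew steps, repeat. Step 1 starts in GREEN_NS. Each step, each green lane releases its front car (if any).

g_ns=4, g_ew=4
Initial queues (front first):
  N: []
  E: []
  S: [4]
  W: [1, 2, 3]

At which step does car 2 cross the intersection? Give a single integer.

Step 1 [NS]: N:empty,E:wait,S:car4-GO,W:wait | queues: N=0 E=0 S=0 W=3
Step 2 [NS]: N:empty,E:wait,S:empty,W:wait | queues: N=0 E=0 S=0 W=3
Step 3 [NS]: N:empty,E:wait,S:empty,W:wait | queues: N=0 E=0 S=0 W=3
Step 4 [NS]: N:empty,E:wait,S:empty,W:wait | queues: N=0 E=0 S=0 W=3
Step 5 [EW]: N:wait,E:empty,S:wait,W:car1-GO | queues: N=0 E=0 S=0 W=2
Step 6 [EW]: N:wait,E:empty,S:wait,W:car2-GO | queues: N=0 E=0 S=0 W=1
Step 7 [EW]: N:wait,E:empty,S:wait,W:car3-GO | queues: N=0 E=0 S=0 W=0
Car 2 crosses at step 6

6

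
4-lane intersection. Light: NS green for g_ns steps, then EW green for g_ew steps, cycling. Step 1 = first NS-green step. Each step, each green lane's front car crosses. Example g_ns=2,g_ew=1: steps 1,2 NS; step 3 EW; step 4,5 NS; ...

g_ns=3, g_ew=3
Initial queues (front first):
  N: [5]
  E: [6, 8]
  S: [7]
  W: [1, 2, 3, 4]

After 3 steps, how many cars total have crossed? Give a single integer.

Answer: 2

Derivation:
Step 1 [NS]: N:car5-GO,E:wait,S:car7-GO,W:wait | queues: N=0 E=2 S=0 W=4
Step 2 [NS]: N:empty,E:wait,S:empty,W:wait | queues: N=0 E=2 S=0 W=4
Step 3 [NS]: N:empty,E:wait,S:empty,W:wait | queues: N=0 E=2 S=0 W=4
Cars crossed by step 3: 2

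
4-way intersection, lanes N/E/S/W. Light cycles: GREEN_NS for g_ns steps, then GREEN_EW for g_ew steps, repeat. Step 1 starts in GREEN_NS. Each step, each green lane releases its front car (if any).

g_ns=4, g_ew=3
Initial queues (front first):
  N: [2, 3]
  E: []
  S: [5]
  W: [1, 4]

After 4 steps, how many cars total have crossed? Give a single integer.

Answer: 3

Derivation:
Step 1 [NS]: N:car2-GO,E:wait,S:car5-GO,W:wait | queues: N=1 E=0 S=0 W=2
Step 2 [NS]: N:car3-GO,E:wait,S:empty,W:wait | queues: N=0 E=0 S=0 W=2
Step 3 [NS]: N:empty,E:wait,S:empty,W:wait | queues: N=0 E=0 S=0 W=2
Step 4 [NS]: N:empty,E:wait,S:empty,W:wait | queues: N=0 E=0 S=0 W=2
Cars crossed by step 4: 3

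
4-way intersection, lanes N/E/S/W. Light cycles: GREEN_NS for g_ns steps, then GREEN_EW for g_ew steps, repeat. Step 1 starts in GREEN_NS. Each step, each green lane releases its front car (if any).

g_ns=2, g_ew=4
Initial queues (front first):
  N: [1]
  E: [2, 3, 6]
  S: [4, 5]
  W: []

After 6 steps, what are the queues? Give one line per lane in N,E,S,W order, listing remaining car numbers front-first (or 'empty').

Step 1 [NS]: N:car1-GO,E:wait,S:car4-GO,W:wait | queues: N=0 E=3 S=1 W=0
Step 2 [NS]: N:empty,E:wait,S:car5-GO,W:wait | queues: N=0 E=3 S=0 W=0
Step 3 [EW]: N:wait,E:car2-GO,S:wait,W:empty | queues: N=0 E=2 S=0 W=0
Step 4 [EW]: N:wait,E:car3-GO,S:wait,W:empty | queues: N=0 E=1 S=0 W=0
Step 5 [EW]: N:wait,E:car6-GO,S:wait,W:empty | queues: N=0 E=0 S=0 W=0

N: empty
E: empty
S: empty
W: empty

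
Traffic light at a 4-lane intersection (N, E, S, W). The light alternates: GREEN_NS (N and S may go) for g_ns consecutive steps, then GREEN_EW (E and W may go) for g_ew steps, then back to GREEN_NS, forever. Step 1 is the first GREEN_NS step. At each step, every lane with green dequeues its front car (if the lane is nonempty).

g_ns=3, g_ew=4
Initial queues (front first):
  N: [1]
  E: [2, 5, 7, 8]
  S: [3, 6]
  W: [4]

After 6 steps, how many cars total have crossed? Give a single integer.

Answer: 7

Derivation:
Step 1 [NS]: N:car1-GO,E:wait,S:car3-GO,W:wait | queues: N=0 E=4 S=1 W=1
Step 2 [NS]: N:empty,E:wait,S:car6-GO,W:wait | queues: N=0 E=4 S=0 W=1
Step 3 [NS]: N:empty,E:wait,S:empty,W:wait | queues: N=0 E=4 S=0 W=1
Step 4 [EW]: N:wait,E:car2-GO,S:wait,W:car4-GO | queues: N=0 E=3 S=0 W=0
Step 5 [EW]: N:wait,E:car5-GO,S:wait,W:empty | queues: N=0 E=2 S=0 W=0
Step 6 [EW]: N:wait,E:car7-GO,S:wait,W:empty | queues: N=0 E=1 S=0 W=0
Cars crossed by step 6: 7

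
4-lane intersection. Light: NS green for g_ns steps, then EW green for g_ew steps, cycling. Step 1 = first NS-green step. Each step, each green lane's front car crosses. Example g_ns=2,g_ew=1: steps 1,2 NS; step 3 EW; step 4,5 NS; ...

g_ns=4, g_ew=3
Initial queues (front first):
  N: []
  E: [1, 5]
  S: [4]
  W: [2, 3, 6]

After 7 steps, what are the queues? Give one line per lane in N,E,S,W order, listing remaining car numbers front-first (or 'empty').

Step 1 [NS]: N:empty,E:wait,S:car4-GO,W:wait | queues: N=0 E=2 S=0 W=3
Step 2 [NS]: N:empty,E:wait,S:empty,W:wait | queues: N=0 E=2 S=0 W=3
Step 3 [NS]: N:empty,E:wait,S:empty,W:wait | queues: N=0 E=2 S=0 W=3
Step 4 [NS]: N:empty,E:wait,S:empty,W:wait | queues: N=0 E=2 S=0 W=3
Step 5 [EW]: N:wait,E:car1-GO,S:wait,W:car2-GO | queues: N=0 E=1 S=0 W=2
Step 6 [EW]: N:wait,E:car5-GO,S:wait,W:car3-GO | queues: N=0 E=0 S=0 W=1
Step 7 [EW]: N:wait,E:empty,S:wait,W:car6-GO | queues: N=0 E=0 S=0 W=0

N: empty
E: empty
S: empty
W: empty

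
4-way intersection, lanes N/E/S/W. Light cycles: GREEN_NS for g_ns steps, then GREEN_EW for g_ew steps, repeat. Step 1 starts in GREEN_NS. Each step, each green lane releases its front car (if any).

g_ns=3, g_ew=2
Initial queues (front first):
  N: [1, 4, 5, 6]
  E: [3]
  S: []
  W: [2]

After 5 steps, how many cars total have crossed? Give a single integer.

Answer: 5

Derivation:
Step 1 [NS]: N:car1-GO,E:wait,S:empty,W:wait | queues: N=3 E=1 S=0 W=1
Step 2 [NS]: N:car4-GO,E:wait,S:empty,W:wait | queues: N=2 E=1 S=0 W=1
Step 3 [NS]: N:car5-GO,E:wait,S:empty,W:wait | queues: N=1 E=1 S=0 W=1
Step 4 [EW]: N:wait,E:car3-GO,S:wait,W:car2-GO | queues: N=1 E=0 S=0 W=0
Step 5 [EW]: N:wait,E:empty,S:wait,W:empty | queues: N=1 E=0 S=0 W=0
Cars crossed by step 5: 5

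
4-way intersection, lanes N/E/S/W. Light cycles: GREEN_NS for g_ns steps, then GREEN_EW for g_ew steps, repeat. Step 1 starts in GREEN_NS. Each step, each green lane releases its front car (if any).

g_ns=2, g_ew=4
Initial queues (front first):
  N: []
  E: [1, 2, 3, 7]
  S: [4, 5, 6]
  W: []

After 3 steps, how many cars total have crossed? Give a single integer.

Answer: 3

Derivation:
Step 1 [NS]: N:empty,E:wait,S:car4-GO,W:wait | queues: N=0 E=4 S=2 W=0
Step 2 [NS]: N:empty,E:wait,S:car5-GO,W:wait | queues: N=0 E=4 S=1 W=0
Step 3 [EW]: N:wait,E:car1-GO,S:wait,W:empty | queues: N=0 E=3 S=1 W=0
Cars crossed by step 3: 3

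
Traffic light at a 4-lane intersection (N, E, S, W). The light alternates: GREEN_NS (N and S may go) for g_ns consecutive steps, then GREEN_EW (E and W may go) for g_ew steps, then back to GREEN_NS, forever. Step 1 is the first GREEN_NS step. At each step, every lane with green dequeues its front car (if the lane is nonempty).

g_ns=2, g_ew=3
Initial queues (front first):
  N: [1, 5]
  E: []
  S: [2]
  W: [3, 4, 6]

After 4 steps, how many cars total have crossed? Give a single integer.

Answer: 5

Derivation:
Step 1 [NS]: N:car1-GO,E:wait,S:car2-GO,W:wait | queues: N=1 E=0 S=0 W=3
Step 2 [NS]: N:car5-GO,E:wait,S:empty,W:wait | queues: N=0 E=0 S=0 W=3
Step 3 [EW]: N:wait,E:empty,S:wait,W:car3-GO | queues: N=0 E=0 S=0 W=2
Step 4 [EW]: N:wait,E:empty,S:wait,W:car4-GO | queues: N=0 E=0 S=0 W=1
Cars crossed by step 4: 5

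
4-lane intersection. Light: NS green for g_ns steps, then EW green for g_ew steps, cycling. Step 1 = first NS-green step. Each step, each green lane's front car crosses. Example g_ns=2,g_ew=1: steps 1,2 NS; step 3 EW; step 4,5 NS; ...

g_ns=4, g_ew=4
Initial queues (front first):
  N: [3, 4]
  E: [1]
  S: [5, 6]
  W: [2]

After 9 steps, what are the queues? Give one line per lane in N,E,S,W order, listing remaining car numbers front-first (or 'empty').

Step 1 [NS]: N:car3-GO,E:wait,S:car5-GO,W:wait | queues: N=1 E=1 S=1 W=1
Step 2 [NS]: N:car4-GO,E:wait,S:car6-GO,W:wait | queues: N=0 E=1 S=0 W=1
Step 3 [NS]: N:empty,E:wait,S:empty,W:wait | queues: N=0 E=1 S=0 W=1
Step 4 [NS]: N:empty,E:wait,S:empty,W:wait | queues: N=0 E=1 S=0 W=1
Step 5 [EW]: N:wait,E:car1-GO,S:wait,W:car2-GO | queues: N=0 E=0 S=0 W=0

N: empty
E: empty
S: empty
W: empty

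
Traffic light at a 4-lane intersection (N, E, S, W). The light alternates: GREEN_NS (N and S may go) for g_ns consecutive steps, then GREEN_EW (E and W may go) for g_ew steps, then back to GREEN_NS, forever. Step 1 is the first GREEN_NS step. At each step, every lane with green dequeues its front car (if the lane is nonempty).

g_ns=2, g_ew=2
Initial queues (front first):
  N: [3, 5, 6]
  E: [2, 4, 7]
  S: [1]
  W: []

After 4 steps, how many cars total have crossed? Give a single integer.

Step 1 [NS]: N:car3-GO,E:wait,S:car1-GO,W:wait | queues: N=2 E=3 S=0 W=0
Step 2 [NS]: N:car5-GO,E:wait,S:empty,W:wait | queues: N=1 E=3 S=0 W=0
Step 3 [EW]: N:wait,E:car2-GO,S:wait,W:empty | queues: N=1 E=2 S=0 W=0
Step 4 [EW]: N:wait,E:car4-GO,S:wait,W:empty | queues: N=1 E=1 S=0 W=0
Cars crossed by step 4: 5

Answer: 5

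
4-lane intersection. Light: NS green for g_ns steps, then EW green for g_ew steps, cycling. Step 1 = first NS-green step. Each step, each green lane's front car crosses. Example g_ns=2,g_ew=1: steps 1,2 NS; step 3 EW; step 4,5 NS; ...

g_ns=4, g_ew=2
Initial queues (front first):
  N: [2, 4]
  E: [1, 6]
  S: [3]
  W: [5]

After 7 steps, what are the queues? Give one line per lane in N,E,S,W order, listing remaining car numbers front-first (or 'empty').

Step 1 [NS]: N:car2-GO,E:wait,S:car3-GO,W:wait | queues: N=1 E=2 S=0 W=1
Step 2 [NS]: N:car4-GO,E:wait,S:empty,W:wait | queues: N=0 E=2 S=0 W=1
Step 3 [NS]: N:empty,E:wait,S:empty,W:wait | queues: N=0 E=2 S=0 W=1
Step 4 [NS]: N:empty,E:wait,S:empty,W:wait | queues: N=0 E=2 S=0 W=1
Step 5 [EW]: N:wait,E:car1-GO,S:wait,W:car5-GO | queues: N=0 E=1 S=0 W=0
Step 6 [EW]: N:wait,E:car6-GO,S:wait,W:empty | queues: N=0 E=0 S=0 W=0

N: empty
E: empty
S: empty
W: empty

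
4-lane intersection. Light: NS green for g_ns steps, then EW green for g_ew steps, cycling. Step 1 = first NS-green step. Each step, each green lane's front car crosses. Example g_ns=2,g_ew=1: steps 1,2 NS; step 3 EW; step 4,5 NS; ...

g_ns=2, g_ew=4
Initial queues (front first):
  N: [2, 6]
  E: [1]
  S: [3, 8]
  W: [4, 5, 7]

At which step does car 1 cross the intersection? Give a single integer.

Step 1 [NS]: N:car2-GO,E:wait,S:car3-GO,W:wait | queues: N=1 E=1 S=1 W=3
Step 2 [NS]: N:car6-GO,E:wait,S:car8-GO,W:wait | queues: N=0 E=1 S=0 W=3
Step 3 [EW]: N:wait,E:car1-GO,S:wait,W:car4-GO | queues: N=0 E=0 S=0 W=2
Step 4 [EW]: N:wait,E:empty,S:wait,W:car5-GO | queues: N=0 E=0 S=0 W=1
Step 5 [EW]: N:wait,E:empty,S:wait,W:car7-GO | queues: N=0 E=0 S=0 W=0
Car 1 crosses at step 3

3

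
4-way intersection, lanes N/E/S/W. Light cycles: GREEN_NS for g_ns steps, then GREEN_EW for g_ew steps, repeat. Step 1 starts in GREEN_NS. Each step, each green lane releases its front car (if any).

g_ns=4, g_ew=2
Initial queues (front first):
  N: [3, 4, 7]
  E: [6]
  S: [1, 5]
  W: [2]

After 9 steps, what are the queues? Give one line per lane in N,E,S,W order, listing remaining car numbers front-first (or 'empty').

Step 1 [NS]: N:car3-GO,E:wait,S:car1-GO,W:wait | queues: N=2 E=1 S=1 W=1
Step 2 [NS]: N:car4-GO,E:wait,S:car5-GO,W:wait | queues: N=1 E=1 S=0 W=1
Step 3 [NS]: N:car7-GO,E:wait,S:empty,W:wait | queues: N=0 E=1 S=0 W=1
Step 4 [NS]: N:empty,E:wait,S:empty,W:wait | queues: N=0 E=1 S=0 W=1
Step 5 [EW]: N:wait,E:car6-GO,S:wait,W:car2-GO | queues: N=0 E=0 S=0 W=0

N: empty
E: empty
S: empty
W: empty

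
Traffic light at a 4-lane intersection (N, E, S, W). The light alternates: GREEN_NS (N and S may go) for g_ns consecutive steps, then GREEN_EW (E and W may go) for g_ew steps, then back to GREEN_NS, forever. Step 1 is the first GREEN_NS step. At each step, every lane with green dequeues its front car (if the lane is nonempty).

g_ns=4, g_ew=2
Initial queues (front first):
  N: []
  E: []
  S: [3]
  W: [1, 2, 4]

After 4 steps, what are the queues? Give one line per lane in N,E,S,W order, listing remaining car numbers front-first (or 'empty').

Step 1 [NS]: N:empty,E:wait,S:car3-GO,W:wait | queues: N=0 E=0 S=0 W=3
Step 2 [NS]: N:empty,E:wait,S:empty,W:wait | queues: N=0 E=0 S=0 W=3
Step 3 [NS]: N:empty,E:wait,S:empty,W:wait | queues: N=0 E=0 S=0 W=3
Step 4 [NS]: N:empty,E:wait,S:empty,W:wait | queues: N=0 E=0 S=0 W=3

N: empty
E: empty
S: empty
W: 1 2 4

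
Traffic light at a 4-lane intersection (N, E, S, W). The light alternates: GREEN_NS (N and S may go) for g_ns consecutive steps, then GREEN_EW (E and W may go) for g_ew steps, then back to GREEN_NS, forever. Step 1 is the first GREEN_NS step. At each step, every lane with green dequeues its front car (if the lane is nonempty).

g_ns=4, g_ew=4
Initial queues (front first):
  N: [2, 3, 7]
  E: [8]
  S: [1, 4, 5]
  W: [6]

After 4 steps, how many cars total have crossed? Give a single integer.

Answer: 6

Derivation:
Step 1 [NS]: N:car2-GO,E:wait,S:car1-GO,W:wait | queues: N=2 E=1 S=2 W=1
Step 2 [NS]: N:car3-GO,E:wait,S:car4-GO,W:wait | queues: N=1 E=1 S=1 W=1
Step 3 [NS]: N:car7-GO,E:wait,S:car5-GO,W:wait | queues: N=0 E=1 S=0 W=1
Step 4 [NS]: N:empty,E:wait,S:empty,W:wait | queues: N=0 E=1 S=0 W=1
Cars crossed by step 4: 6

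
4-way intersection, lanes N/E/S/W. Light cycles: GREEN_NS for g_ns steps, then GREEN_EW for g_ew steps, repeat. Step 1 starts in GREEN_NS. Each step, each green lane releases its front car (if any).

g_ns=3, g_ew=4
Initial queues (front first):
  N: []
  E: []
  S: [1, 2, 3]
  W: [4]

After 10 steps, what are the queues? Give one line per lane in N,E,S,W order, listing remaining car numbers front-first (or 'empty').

Step 1 [NS]: N:empty,E:wait,S:car1-GO,W:wait | queues: N=0 E=0 S=2 W=1
Step 2 [NS]: N:empty,E:wait,S:car2-GO,W:wait | queues: N=0 E=0 S=1 W=1
Step 3 [NS]: N:empty,E:wait,S:car3-GO,W:wait | queues: N=0 E=0 S=0 W=1
Step 4 [EW]: N:wait,E:empty,S:wait,W:car4-GO | queues: N=0 E=0 S=0 W=0

N: empty
E: empty
S: empty
W: empty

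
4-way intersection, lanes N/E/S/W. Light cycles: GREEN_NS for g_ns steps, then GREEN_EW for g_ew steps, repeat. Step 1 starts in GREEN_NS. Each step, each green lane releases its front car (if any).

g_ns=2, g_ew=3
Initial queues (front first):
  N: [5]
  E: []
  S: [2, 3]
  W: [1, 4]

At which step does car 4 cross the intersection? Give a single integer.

Step 1 [NS]: N:car5-GO,E:wait,S:car2-GO,W:wait | queues: N=0 E=0 S=1 W=2
Step 2 [NS]: N:empty,E:wait,S:car3-GO,W:wait | queues: N=0 E=0 S=0 W=2
Step 3 [EW]: N:wait,E:empty,S:wait,W:car1-GO | queues: N=0 E=0 S=0 W=1
Step 4 [EW]: N:wait,E:empty,S:wait,W:car4-GO | queues: N=0 E=0 S=0 W=0
Car 4 crosses at step 4

4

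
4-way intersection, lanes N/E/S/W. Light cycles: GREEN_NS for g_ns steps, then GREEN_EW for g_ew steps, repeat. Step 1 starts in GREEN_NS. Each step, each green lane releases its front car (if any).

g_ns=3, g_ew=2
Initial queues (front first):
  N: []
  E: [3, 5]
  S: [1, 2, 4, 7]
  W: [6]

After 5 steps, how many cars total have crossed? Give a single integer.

Answer: 6

Derivation:
Step 1 [NS]: N:empty,E:wait,S:car1-GO,W:wait | queues: N=0 E=2 S=3 W=1
Step 2 [NS]: N:empty,E:wait,S:car2-GO,W:wait | queues: N=0 E=2 S=2 W=1
Step 3 [NS]: N:empty,E:wait,S:car4-GO,W:wait | queues: N=0 E=2 S=1 W=1
Step 4 [EW]: N:wait,E:car3-GO,S:wait,W:car6-GO | queues: N=0 E=1 S=1 W=0
Step 5 [EW]: N:wait,E:car5-GO,S:wait,W:empty | queues: N=0 E=0 S=1 W=0
Cars crossed by step 5: 6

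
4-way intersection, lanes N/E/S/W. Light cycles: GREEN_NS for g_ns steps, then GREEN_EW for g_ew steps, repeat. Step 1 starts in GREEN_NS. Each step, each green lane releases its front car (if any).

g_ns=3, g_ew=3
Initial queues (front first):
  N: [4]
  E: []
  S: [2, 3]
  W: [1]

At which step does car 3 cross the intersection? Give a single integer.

Step 1 [NS]: N:car4-GO,E:wait,S:car2-GO,W:wait | queues: N=0 E=0 S=1 W=1
Step 2 [NS]: N:empty,E:wait,S:car3-GO,W:wait | queues: N=0 E=0 S=0 W=1
Step 3 [NS]: N:empty,E:wait,S:empty,W:wait | queues: N=0 E=0 S=0 W=1
Step 4 [EW]: N:wait,E:empty,S:wait,W:car1-GO | queues: N=0 E=0 S=0 W=0
Car 3 crosses at step 2

2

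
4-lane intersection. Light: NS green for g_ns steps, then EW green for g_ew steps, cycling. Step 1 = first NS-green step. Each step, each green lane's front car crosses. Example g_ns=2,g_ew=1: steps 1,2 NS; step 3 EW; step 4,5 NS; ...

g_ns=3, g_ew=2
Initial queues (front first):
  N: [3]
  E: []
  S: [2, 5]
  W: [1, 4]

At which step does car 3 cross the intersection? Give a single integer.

Step 1 [NS]: N:car3-GO,E:wait,S:car2-GO,W:wait | queues: N=0 E=0 S=1 W=2
Step 2 [NS]: N:empty,E:wait,S:car5-GO,W:wait | queues: N=0 E=0 S=0 W=2
Step 3 [NS]: N:empty,E:wait,S:empty,W:wait | queues: N=0 E=0 S=0 W=2
Step 4 [EW]: N:wait,E:empty,S:wait,W:car1-GO | queues: N=0 E=0 S=0 W=1
Step 5 [EW]: N:wait,E:empty,S:wait,W:car4-GO | queues: N=0 E=0 S=0 W=0
Car 3 crosses at step 1

1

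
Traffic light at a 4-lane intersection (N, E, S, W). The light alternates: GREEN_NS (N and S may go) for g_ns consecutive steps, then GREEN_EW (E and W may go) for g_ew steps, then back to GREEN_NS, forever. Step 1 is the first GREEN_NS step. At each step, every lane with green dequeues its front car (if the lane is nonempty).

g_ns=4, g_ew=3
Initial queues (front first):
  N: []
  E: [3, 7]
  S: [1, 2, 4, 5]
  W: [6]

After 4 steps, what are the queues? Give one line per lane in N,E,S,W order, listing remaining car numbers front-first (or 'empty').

Step 1 [NS]: N:empty,E:wait,S:car1-GO,W:wait | queues: N=0 E=2 S=3 W=1
Step 2 [NS]: N:empty,E:wait,S:car2-GO,W:wait | queues: N=0 E=2 S=2 W=1
Step 3 [NS]: N:empty,E:wait,S:car4-GO,W:wait | queues: N=0 E=2 S=1 W=1
Step 4 [NS]: N:empty,E:wait,S:car5-GO,W:wait | queues: N=0 E=2 S=0 W=1

N: empty
E: 3 7
S: empty
W: 6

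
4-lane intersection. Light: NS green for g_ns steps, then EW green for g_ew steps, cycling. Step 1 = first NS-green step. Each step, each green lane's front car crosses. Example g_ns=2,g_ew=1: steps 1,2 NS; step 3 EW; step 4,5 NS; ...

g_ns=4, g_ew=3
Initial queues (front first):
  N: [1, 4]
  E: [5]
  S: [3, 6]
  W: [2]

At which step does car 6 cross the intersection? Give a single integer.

Step 1 [NS]: N:car1-GO,E:wait,S:car3-GO,W:wait | queues: N=1 E=1 S=1 W=1
Step 2 [NS]: N:car4-GO,E:wait,S:car6-GO,W:wait | queues: N=0 E=1 S=0 W=1
Step 3 [NS]: N:empty,E:wait,S:empty,W:wait | queues: N=0 E=1 S=0 W=1
Step 4 [NS]: N:empty,E:wait,S:empty,W:wait | queues: N=0 E=1 S=0 W=1
Step 5 [EW]: N:wait,E:car5-GO,S:wait,W:car2-GO | queues: N=0 E=0 S=0 W=0
Car 6 crosses at step 2

2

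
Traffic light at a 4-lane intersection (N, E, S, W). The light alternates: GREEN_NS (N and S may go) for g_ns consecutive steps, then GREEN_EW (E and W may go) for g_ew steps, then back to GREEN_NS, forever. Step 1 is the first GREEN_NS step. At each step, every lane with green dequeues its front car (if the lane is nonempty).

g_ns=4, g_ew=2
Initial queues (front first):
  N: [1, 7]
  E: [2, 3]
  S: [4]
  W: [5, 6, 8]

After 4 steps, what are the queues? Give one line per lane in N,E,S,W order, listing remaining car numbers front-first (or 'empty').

Step 1 [NS]: N:car1-GO,E:wait,S:car4-GO,W:wait | queues: N=1 E=2 S=0 W=3
Step 2 [NS]: N:car7-GO,E:wait,S:empty,W:wait | queues: N=0 E=2 S=0 W=3
Step 3 [NS]: N:empty,E:wait,S:empty,W:wait | queues: N=0 E=2 S=0 W=3
Step 4 [NS]: N:empty,E:wait,S:empty,W:wait | queues: N=0 E=2 S=0 W=3

N: empty
E: 2 3
S: empty
W: 5 6 8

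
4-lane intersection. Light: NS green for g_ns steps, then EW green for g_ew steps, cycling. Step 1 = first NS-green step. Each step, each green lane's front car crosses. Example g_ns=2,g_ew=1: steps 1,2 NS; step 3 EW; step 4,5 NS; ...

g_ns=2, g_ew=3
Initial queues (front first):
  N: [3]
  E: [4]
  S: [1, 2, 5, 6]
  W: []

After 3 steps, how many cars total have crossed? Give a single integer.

Answer: 4

Derivation:
Step 1 [NS]: N:car3-GO,E:wait,S:car1-GO,W:wait | queues: N=0 E=1 S=3 W=0
Step 2 [NS]: N:empty,E:wait,S:car2-GO,W:wait | queues: N=0 E=1 S=2 W=0
Step 3 [EW]: N:wait,E:car4-GO,S:wait,W:empty | queues: N=0 E=0 S=2 W=0
Cars crossed by step 3: 4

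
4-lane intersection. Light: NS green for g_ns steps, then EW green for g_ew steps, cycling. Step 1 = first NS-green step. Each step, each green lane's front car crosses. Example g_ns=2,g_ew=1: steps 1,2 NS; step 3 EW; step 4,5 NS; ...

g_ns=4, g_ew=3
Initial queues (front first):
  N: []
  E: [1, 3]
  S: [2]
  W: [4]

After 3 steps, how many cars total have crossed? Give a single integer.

Step 1 [NS]: N:empty,E:wait,S:car2-GO,W:wait | queues: N=0 E=2 S=0 W=1
Step 2 [NS]: N:empty,E:wait,S:empty,W:wait | queues: N=0 E=2 S=0 W=1
Step 3 [NS]: N:empty,E:wait,S:empty,W:wait | queues: N=0 E=2 S=0 W=1
Cars crossed by step 3: 1

Answer: 1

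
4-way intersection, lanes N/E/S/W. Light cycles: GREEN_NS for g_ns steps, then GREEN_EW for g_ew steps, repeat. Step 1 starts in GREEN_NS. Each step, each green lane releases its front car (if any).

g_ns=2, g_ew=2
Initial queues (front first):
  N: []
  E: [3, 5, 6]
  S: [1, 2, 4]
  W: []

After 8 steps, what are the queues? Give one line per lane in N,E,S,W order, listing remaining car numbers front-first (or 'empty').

Step 1 [NS]: N:empty,E:wait,S:car1-GO,W:wait | queues: N=0 E=3 S=2 W=0
Step 2 [NS]: N:empty,E:wait,S:car2-GO,W:wait | queues: N=0 E=3 S=1 W=0
Step 3 [EW]: N:wait,E:car3-GO,S:wait,W:empty | queues: N=0 E=2 S=1 W=0
Step 4 [EW]: N:wait,E:car5-GO,S:wait,W:empty | queues: N=0 E=1 S=1 W=0
Step 5 [NS]: N:empty,E:wait,S:car4-GO,W:wait | queues: N=0 E=1 S=0 W=0
Step 6 [NS]: N:empty,E:wait,S:empty,W:wait | queues: N=0 E=1 S=0 W=0
Step 7 [EW]: N:wait,E:car6-GO,S:wait,W:empty | queues: N=0 E=0 S=0 W=0

N: empty
E: empty
S: empty
W: empty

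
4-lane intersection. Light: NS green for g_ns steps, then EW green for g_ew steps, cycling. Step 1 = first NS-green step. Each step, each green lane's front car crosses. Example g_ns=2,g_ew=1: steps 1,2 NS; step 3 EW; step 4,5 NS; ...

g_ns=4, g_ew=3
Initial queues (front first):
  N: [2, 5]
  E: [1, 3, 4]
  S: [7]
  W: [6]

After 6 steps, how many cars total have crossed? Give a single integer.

Step 1 [NS]: N:car2-GO,E:wait,S:car7-GO,W:wait | queues: N=1 E=3 S=0 W=1
Step 2 [NS]: N:car5-GO,E:wait,S:empty,W:wait | queues: N=0 E=3 S=0 W=1
Step 3 [NS]: N:empty,E:wait,S:empty,W:wait | queues: N=0 E=3 S=0 W=1
Step 4 [NS]: N:empty,E:wait,S:empty,W:wait | queues: N=0 E=3 S=0 W=1
Step 5 [EW]: N:wait,E:car1-GO,S:wait,W:car6-GO | queues: N=0 E=2 S=0 W=0
Step 6 [EW]: N:wait,E:car3-GO,S:wait,W:empty | queues: N=0 E=1 S=0 W=0
Cars crossed by step 6: 6

Answer: 6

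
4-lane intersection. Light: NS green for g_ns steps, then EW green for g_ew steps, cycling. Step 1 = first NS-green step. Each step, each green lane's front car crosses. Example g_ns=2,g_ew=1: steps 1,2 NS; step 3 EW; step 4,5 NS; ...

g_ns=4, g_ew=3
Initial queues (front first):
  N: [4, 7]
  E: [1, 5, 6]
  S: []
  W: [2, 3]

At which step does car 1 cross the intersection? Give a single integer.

Step 1 [NS]: N:car4-GO,E:wait,S:empty,W:wait | queues: N=1 E=3 S=0 W=2
Step 2 [NS]: N:car7-GO,E:wait,S:empty,W:wait | queues: N=0 E=3 S=0 W=2
Step 3 [NS]: N:empty,E:wait,S:empty,W:wait | queues: N=0 E=3 S=0 W=2
Step 4 [NS]: N:empty,E:wait,S:empty,W:wait | queues: N=0 E=3 S=0 W=2
Step 5 [EW]: N:wait,E:car1-GO,S:wait,W:car2-GO | queues: N=0 E=2 S=0 W=1
Step 6 [EW]: N:wait,E:car5-GO,S:wait,W:car3-GO | queues: N=0 E=1 S=0 W=0
Step 7 [EW]: N:wait,E:car6-GO,S:wait,W:empty | queues: N=0 E=0 S=0 W=0
Car 1 crosses at step 5

5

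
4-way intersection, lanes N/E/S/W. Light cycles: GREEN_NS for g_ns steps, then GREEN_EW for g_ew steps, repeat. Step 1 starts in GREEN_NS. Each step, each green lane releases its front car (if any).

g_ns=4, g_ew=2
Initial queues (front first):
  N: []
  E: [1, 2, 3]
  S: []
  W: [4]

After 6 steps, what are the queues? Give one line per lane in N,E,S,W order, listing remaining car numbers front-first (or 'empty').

Step 1 [NS]: N:empty,E:wait,S:empty,W:wait | queues: N=0 E=3 S=0 W=1
Step 2 [NS]: N:empty,E:wait,S:empty,W:wait | queues: N=0 E=3 S=0 W=1
Step 3 [NS]: N:empty,E:wait,S:empty,W:wait | queues: N=0 E=3 S=0 W=1
Step 4 [NS]: N:empty,E:wait,S:empty,W:wait | queues: N=0 E=3 S=0 W=1
Step 5 [EW]: N:wait,E:car1-GO,S:wait,W:car4-GO | queues: N=0 E=2 S=0 W=0
Step 6 [EW]: N:wait,E:car2-GO,S:wait,W:empty | queues: N=0 E=1 S=0 W=0

N: empty
E: 3
S: empty
W: empty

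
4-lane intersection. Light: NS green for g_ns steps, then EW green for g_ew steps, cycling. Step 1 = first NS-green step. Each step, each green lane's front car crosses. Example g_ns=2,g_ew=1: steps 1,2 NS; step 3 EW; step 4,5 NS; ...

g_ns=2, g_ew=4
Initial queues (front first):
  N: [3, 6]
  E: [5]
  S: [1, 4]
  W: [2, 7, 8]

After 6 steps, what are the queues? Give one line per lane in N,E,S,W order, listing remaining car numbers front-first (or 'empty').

Step 1 [NS]: N:car3-GO,E:wait,S:car1-GO,W:wait | queues: N=1 E=1 S=1 W=3
Step 2 [NS]: N:car6-GO,E:wait,S:car4-GO,W:wait | queues: N=0 E=1 S=0 W=3
Step 3 [EW]: N:wait,E:car5-GO,S:wait,W:car2-GO | queues: N=0 E=0 S=0 W=2
Step 4 [EW]: N:wait,E:empty,S:wait,W:car7-GO | queues: N=0 E=0 S=0 W=1
Step 5 [EW]: N:wait,E:empty,S:wait,W:car8-GO | queues: N=0 E=0 S=0 W=0

N: empty
E: empty
S: empty
W: empty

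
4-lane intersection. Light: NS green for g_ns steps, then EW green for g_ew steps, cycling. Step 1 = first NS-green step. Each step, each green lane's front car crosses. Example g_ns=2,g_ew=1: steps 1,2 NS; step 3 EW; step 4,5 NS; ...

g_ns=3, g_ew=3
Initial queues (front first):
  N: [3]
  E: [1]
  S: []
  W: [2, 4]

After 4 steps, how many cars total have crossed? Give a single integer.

Answer: 3

Derivation:
Step 1 [NS]: N:car3-GO,E:wait,S:empty,W:wait | queues: N=0 E=1 S=0 W=2
Step 2 [NS]: N:empty,E:wait,S:empty,W:wait | queues: N=0 E=1 S=0 W=2
Step 3 [NS]: N:empty,E:wait,S:empty,W:wait | queues: N=0 E=1 S=0 W=2
Step 4 [EW]: N:wait,E:car1-GO,S:wait,W:car2-GO | queues: N=0 E=0 S=0 W=1
Cars crossed by step 4: 3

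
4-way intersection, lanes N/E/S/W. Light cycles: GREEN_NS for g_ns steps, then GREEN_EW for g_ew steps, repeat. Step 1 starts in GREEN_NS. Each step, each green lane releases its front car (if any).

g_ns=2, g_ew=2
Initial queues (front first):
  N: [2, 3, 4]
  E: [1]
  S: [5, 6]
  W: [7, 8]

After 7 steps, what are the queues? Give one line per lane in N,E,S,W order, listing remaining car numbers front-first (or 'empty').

Step 1 [NS]: N:car2-GO,E:wait,S:car5-GO,W:wait | queues: N=2 E=1 S=1 W=2
Step 2 [NS]: N:car3-GO,E:wait,S:car6-GO,W:wait | queues: N=1 E=1 S=0 W=2
Step 3 [EW]: N:wait,E:car1-GO,S:wait,W:car7-GO | queues: N=1 E=0 S=0 W=1
Step 4 [EW]: N:wait,E:empty,S:wait,W:car8-GO | queues: N=1 E=0 S=0 W=0
Step 5 [NS]: N:car4-GO,E:wait,S:empty,W:wait | queues: N=0 E=0 S=0 W=0

N: empty
E: empty
S: empty
W: empty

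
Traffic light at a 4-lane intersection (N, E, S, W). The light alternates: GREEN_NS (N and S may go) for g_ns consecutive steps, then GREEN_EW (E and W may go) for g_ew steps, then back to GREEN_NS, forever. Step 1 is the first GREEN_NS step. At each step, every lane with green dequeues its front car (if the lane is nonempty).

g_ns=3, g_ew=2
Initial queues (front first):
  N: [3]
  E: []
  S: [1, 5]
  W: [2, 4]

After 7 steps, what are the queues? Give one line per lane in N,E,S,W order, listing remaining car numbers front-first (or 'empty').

Step 1 [NS]: N:car3-GO,E:wait,S:car1-GO,W:wait | queues: N=0 E=0 S=1 W=2
Step 2 [NS]: N:empty,E:wait,S:car5-GO,W:wait | queues: N=0 E=0 S=0 W=2
Step 3 [NS]: N:empty,E:wait,S:empty,W:wait | queues: N=0 E=0 S=0 W=2
Step 4 [EW]: N:wait,E:empty,S:wait,W:car2-GO | queues: N=0 E=0 S=0 W=1
Step 5 [EW]: N:wait,E:empty,S:wait,W:car4-GO | queues: N=0 E=0 S=0 W=0

N: empty
E: empty
S: empty
W: empty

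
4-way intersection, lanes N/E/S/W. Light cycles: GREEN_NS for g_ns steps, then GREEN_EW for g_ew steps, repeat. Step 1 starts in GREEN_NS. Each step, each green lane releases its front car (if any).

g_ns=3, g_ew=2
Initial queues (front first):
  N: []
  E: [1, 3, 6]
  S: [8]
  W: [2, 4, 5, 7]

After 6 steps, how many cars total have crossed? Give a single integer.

Answer: 5

Derivation:
Step 1 [NS]: N:empty,E:wait,S:car8-GO,W:wait | queues: N=0 E=3 S=0 W=4
Step 2 [NS]: N:empty,E:wait,S:empty,W:wait | queues: N=0 E=3 S=0 W=4
Step 3 [NS]: N:empty,E:wait,S:empty,W:wait | queues: N=0 E=3 S=0 W=4
Step 4 [EW]: N:wait,E:car1-GO,S:wait,W:car2-GO | queues: N=0 E=2 S=0 W=3
Step 5 [EW]: N:wait,E:car3-GO,S:wait,W:car4-GO | queues: N=0 E=1 S=0 W=2
Step 6 [NS]: N:empty,E:wait,S:empty,W:wait | queues: N=0 E=1 S=0 W=2
Cars crossed by step 6: 5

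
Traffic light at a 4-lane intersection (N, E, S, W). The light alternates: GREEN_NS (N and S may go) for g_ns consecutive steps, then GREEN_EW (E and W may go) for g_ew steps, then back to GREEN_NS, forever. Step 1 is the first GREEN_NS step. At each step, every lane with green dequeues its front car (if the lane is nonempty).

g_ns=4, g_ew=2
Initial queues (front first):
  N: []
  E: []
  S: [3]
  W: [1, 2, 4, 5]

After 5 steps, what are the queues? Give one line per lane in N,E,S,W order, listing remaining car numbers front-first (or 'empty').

Step 1 [NS]: N:empty,E:wait,S:car3-GO,W:wait | queues: N=0 E=0 S=0 W=4
Step 2 [NS]: N:empty,E:wait,S:empty,W:wait | queues: N=0 E=0 S=0 W=4
Step 3 [NS]: N:empty,E:wait,S:empty,W:wait | queues: N=0 E=0 S=0 W=4
Step 4 [NS]: N:empty,E:wait,S:empty,W:wait | queues: N=0 E=0 S=0 W=4
Step 5 [EW]: N:wait,E:empty,S:wait,W:car1-GO | queues: N=0 E=0 S=0 W=3

N: empty
E: empty
S: empty
W: 2 4 5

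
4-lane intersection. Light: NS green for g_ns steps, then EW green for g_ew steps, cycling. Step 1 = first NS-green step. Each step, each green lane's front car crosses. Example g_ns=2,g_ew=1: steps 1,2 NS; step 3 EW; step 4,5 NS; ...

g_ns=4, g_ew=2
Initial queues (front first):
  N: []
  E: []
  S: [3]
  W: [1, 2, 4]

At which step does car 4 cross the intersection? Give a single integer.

Step 1 [NS]: N:empty,E:wait,S:car3-GO,W:wait | queues: N=0 E=0 S=0 W=3
Step 2 [NS]: N:empty,E:wait,S:empty,W:wait | queues: N=0 E=0 S=0 W=3
Step 3 [NS]: N:empty,E:wait,S:empty,W:wait | queues: N=0 E=0 S=0 W=3
Step 4 [NS]: N:empty,E:wait,S:empty,W:wait | queues: N=0 E=0 S=0 W=3
Step 5 [EW]: N:wait,E:empty,S:wait,W:car1-GO | queues: N=0 E=0 S=0 W=2
Step 6 [EW]: N:wait,E:empty,S:wait,W:car2-GO | queues: N=0 E=0 S=0 W=1
Step 7 [NS]: N:empty,E:wait,S:empty,W:wait | queues: N=0 E=0 S=0 W=1
Step 8 [NS]: N:empty,E:wait,S:empty,W:wait | queues: N=0 E=0 S=0 W=1
Step 9 [NS]: N:empty,E:wait,S:empty,W:wait | queues: N=0 E=0 S=0 W=1
Step 10 [NS]: N:empty,E:wait,S:empty,W:wait | queues: N=0 E=0 S=0 W=1
Step 11 [EW]: N:wait,E:empty,S:wait,W:car4-GO | queues: N=0 E=0 S=0 W=0
Car 4 crosses at step 11

11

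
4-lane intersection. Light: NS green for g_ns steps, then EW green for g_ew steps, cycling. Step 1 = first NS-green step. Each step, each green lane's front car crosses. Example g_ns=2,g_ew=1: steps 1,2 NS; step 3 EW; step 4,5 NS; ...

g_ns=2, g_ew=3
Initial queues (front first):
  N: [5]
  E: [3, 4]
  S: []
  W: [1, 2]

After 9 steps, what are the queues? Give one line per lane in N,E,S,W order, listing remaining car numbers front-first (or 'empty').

Step 1 [NS]: N:car5-GO,E:wait,S:empty,W:wait | queues: N=0 E=2 S=0 W=2
Step 2 [NS]: N:empty,E:wait,S:empty,W:wait | queues: N=0 E=2 S=0 W=2
Step 3 [EW]: N:wait,E:car3-GO,S:wait,W:car1-GO | queues: N=0 E=1 S=0 W=1
Step 4 [EW]: N:wait,E:car4-GO,S:wait,W:car2-GO | queues: N=0 E=0 S=0 W=0

N: empty
E: empty
S: empty
W: empty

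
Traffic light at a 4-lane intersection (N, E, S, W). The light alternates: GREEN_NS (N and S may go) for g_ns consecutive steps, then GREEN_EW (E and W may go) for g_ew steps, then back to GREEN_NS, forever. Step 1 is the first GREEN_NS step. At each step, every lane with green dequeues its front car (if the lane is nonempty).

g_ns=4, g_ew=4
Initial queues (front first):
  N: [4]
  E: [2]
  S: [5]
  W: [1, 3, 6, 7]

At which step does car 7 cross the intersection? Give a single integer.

Step 1 [NS]: N:car4-GO,E:wait,S:car5-GO,W:wait | queues: N=0 E=1 S=0 W=4
Step 2 [NS]: N:empty,E:wait,S:empty,W:wait | queues: N=0 E=1 S=0 W=4
Step 3 [NS]: N:empty,E:wait,S:empty,W:wait | queues: N=0 E=1 S=0 W=4
Step 4 [NS]: N:empty,E:wait,S:empty,W:wait | queues: N=0 E=1 S=0 W=4
Step 5 [EW]: N:wait,E:car2-GO,S:wait,W:car1-GO | queues: N=0 E=0 S=0 W=3
Step 6 [EW]: N:wait,E:empty,S:wait,W:car3-GO | queues: N=0 E=0 S=0 W=2
Step 7 [EW]: N:wait,E:empty,S:wait,W:car6-GO | queues: N=0 E=0 S=0 W=1
Step 8 [EW]: N:wait,E:empty,S:wait,W:car7-GO | queues: N=0 E=0 S=0 W=0
Car 7 crosses at step 8

8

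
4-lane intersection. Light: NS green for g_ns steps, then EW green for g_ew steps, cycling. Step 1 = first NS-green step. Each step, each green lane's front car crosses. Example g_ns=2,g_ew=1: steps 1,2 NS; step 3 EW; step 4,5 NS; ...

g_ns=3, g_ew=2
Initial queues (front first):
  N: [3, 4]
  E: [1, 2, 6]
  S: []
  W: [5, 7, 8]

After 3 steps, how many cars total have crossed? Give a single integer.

Answer: 2

Derivation:
Step 1 [NS]: N:car3-GO,E:wait,S:empty,W:wait | queues: N=1 E=3 S=0 W=3
Step 2 [NS]: N:car4-GO,E:wait,S:empty,W:wait | queues: N=0 E=3 S=0 W=3
Step 3 [NS]: N:empty,E:wait,S:empty,W:wait | queues: N=0 E=3 S=0 W=3
Cars crossed by step 3: 2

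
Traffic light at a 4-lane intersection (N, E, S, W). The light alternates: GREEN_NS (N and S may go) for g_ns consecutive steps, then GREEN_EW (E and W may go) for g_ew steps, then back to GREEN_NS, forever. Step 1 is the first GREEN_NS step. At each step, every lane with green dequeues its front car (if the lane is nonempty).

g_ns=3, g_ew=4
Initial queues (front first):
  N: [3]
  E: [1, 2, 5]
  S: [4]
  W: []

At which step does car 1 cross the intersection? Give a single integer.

Step 1 [NS]: N:car3-GO,E:wait,S:car4-GO,W:wait | queues: N=0 E=3 S=0 W=0
Step 2 [NS]: N:empty,E:wait,S:empty,W:wait | queues: N=0 E=3 S=0 W=0
Step 3 [NS]: N:empty,E:wait,S:empty,W:wait | queues: N=0 E=3 S=0 W=0
Step 4 [EW]: N:wait,E:car1-GO,S:wait,W:empty | queues: N=0 E=2 S=0 W=0
Step 5 [EW]: N:wait,E:car2-GO,S:wait,W:empty | queues: N=0 E=1 S=0 W=0
Step 6 [EW]: N:wait,E:car5-GO,S:wait,W:empty | queues: N=0 E=0 S=0 W=0
Car 1 crosses at step 4

4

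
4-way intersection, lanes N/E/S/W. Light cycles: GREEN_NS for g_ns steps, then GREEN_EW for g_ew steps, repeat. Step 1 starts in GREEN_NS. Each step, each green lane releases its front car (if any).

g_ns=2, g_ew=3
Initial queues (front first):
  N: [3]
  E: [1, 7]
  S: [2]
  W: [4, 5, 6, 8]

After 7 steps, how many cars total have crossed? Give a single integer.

Answer: 7

Derivation:
Step 1 [NS]: N:car3-GO,E:wait,S:car2-GO,W:wait | queues: N=0 E=2 S=0 W=4
Step 2 [NS]: N:empty,E:wait,S:empty,W:wait | queues: N=0 E=2 S=0 W=4
Step 3 [EW]: N:wait,E:car1-GO,S:wait,W:car4-GO | queues: N=0 E=1 S=0 W=3
Step 4 [EW]: N:wait,E:car7-GO,S:wait,W:car5-GO | queues: N=0 E=0 S=0 W=2
Step 5 [EW]: N:wait,E:empty,S:wait,W:car6-GO | queues: N=0 E=0 S=0 W=1
Step 6 [NS]: N:empty,E:wait,S:empty,W:wait | queues: N=0 E=0 S=0 W=1
Step 7 [NS]: N:empty,E:wait,S:empty,W:wait | queues: N=0 E=0 S=0 W=1
Cars crossed by step 7: 7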